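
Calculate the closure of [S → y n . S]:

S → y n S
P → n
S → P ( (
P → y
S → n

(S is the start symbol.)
Start with: [S → y n . S]
  [S → y n . S] has the dot before S: add [S → . y n S], [S → . P ( (], [S → . n]
  [S → . P ( (] has the dot before P: add [P → . n], [P → . y]
No further items can be added.

CLOSURE = { [P → . n], [P → . y], [S → . P ( (], [S → . n], [S → . y n S], [S → y n . S] }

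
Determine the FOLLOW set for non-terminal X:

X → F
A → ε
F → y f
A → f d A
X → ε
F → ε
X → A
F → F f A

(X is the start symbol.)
{ $ }

To compute FOLLOW(X), find every occurrence of X on a right-hand side N → α X β: add FIRST(β) \ {ε}, and if β is empty or nullable also add FOLLOW(N). Iterate to a fixed point.

X is the start symbol, so $ ∈ FOLLOW(X).
X does not occur on any right-hand side.

Taking the union: FOLLOW(X) = { $ }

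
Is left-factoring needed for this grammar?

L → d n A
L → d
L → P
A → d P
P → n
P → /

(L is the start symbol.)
Left-factoring is needed when two productions for the same non-terminal
share a common prefix on the right-hand side.

Productions for L:
  L → d n A
  L → d
  L → P
Productions for P:
  P → n
  P → /

Found common prefix 'd' in productions for L

Answer: Yes, L has productions with common prefix 'd'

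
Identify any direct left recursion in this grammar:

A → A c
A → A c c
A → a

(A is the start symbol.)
Yes, A is left-recursive

Direct left recursion occurs when N → N α for some non-terminal N (the right-hand side begins with the left-hand side itself).

A → A c: LEFT RECURSIVE (starts with A)
A → A c c: LEFT RECURSIVE (starts with A)
A → a: starts with a

The grammar has direct left recursion on: A.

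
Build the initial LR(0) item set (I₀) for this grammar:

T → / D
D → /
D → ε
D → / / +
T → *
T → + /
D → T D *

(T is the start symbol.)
First, augment the grammar with T' → T
I₀ = CLOSURE({ [T' → . T] }):
  [T' → . T] has the dot before T: add [T → . / D], [T → . *], [T → . + /]
No further items can be added.

I₀ = { [T → . *], [T → . + /], [T → . / D], [T' → . T] }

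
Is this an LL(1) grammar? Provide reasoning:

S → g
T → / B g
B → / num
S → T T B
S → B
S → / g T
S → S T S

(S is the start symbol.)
Relevant sets:
  FIRST(T) = { '/' }
  FIRST(B) = { '/' }
  FIRST(S) = { '/', 'g' }

For S:
  PREDICT(S → g) = { 'g' }
  PREDICT(S → T T B) = { '/' }
  PREDICT(S → B) = { '/' }
  PREDICT(S → '/' g T) = { '/' }
  PREDICT(S → S T S) = { '/', 'g' }
T, B have a single production, so nothing to check there.

Conflict found: Predict set conflict for S: { 'g' }
The grammar is NOT LL(1).

Answer: No. Predict set conflict for S: { 'g' }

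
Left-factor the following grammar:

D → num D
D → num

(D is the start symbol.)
D → num D'
D' → D
D' → ε

Left-factoring transforms A → αβ₁ | αβ₂ into A → αA' and A' → β₁ | β₂
(α is the longest common prefix among the alternatives). Repeat until
no nonterminal has two alternatives with a common prefix.

Round 1: D has alternatives sharing prefix 'num'. Introduce D': D → num D'
  Add: D' → D
  Add: D' → ε

No remaining common prefixes — done.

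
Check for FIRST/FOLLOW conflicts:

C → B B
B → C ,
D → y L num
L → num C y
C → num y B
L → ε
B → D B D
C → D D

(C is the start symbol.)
A FIRST/FOLLOW conflict occurs when a non-terminal N has a nullable alternative N → β (β ⇒* ε) and another alternative N → α with FIRST(α) ∩ FOLLOW(N) ≠ ∅: on such a lookahead the parser cannot decide between expanding α and letting N vanish via β.

Nullable non-terminals: L.

L: nullable alternative(s) L → ε; FOLLOW(L) = { 'num' }
  L → num C y: FIRST \ {ε} = { 'num' } — overlaps FOLLOW(L) on { 'num' }: CONFLICT
  L → ε: FIRST \ {ε} = { } — this is the only nullable alternative, skip

B, C, D have no nullable alternative, so no FIRST/FOLLOW check is needed there.

So the grammar has 1 FIRST/FOLLOW conflict (marked CONFLICT above).

Answer: Yes. L → num C y with FOLLOW(L) on { 'num' }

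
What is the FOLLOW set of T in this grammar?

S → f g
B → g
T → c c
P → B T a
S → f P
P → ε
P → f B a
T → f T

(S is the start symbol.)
{ 'a' }

In P → B T a: T is followed by a, add FIRST(a) \ {ε} = { 'a' }
In T → f T: T is at the end; this adds FOLLOW(T) to itself — nothing new

Taking the union: FOLLOW(T) = { 'a' }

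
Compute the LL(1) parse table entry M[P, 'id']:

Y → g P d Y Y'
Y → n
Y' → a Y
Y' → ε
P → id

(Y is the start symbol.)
To find M[P, 'id'], we find productions for P where 'id' is in the predict set (PREDICT(N → α) = (FIRST(α) \ {ε}) ∪ (FOLLOW(N) if α ⇒* ε)).

P → id: PREDICT = { 'id' }
  'id' is in predict set, so this production goes in M[P, 'id']

M[P, 'id'] = P → id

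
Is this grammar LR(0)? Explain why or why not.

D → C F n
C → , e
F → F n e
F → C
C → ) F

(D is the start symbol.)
A grammar is LR(0) if no state in the canonical LR(0) collection has:
  - both a shift item (dot before a terminal) and a complete item (shift-reduce conflict), or
  - two or more complete items (reduce-reduce conflict; the accept item [D' → D .] counts as a complete item here).

Augment with D' → D and build the canonical LR(0) collection (I0 = CLOSURE({[D' → . D]}), then GOTO on every symbol after a dot until no new states appear). It has 12 states:
  I0: { [C → . ) F], [C → . , e], [D → . C F n], [D' → . D] }  — shift
  I1: { [C → ) . F], [C → . ) F], [C → . , e], [F → . C], [F → . F n e] }  — shift
  I2: { [C → , . e] }  — shift
  I3: { [C → . ) F], [C → . , e], [D → C . F n], [F → . C], [F → . F n e] }  — shift
  I4: { [D' → D .] }  — accept
  I5: { [F → C .] }  — reduce
  I6: { [D → C F . n], [F → F . n e] }  — shift
  I7: { [D → C F n .], [F → F n . e] }  — shift, reduce
  I8: { [F → F n e .] }  — reduce
  I9: { [C → , e .] }  — reduce
  I10: { [C → ) F .], [F → F . n e] }  — shift, reduce
  I11: { [F → F n . e] }  — shift

Conflict in state I7:
  Shift-reduce conflict between [D → C F n .] and [F → F n . e]
So the grammar is NOT LR(0).

Answer: No. Shift-reduce conflict between [D → C F n .] and [F → F n . e]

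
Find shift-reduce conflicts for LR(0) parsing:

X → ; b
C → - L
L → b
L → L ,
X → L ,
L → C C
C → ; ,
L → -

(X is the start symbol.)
A shift-reduce conflict occurs when an LR(0) state has both:
  - a complete (reduce) item [A → α .] (dot at the end), and
  - a shift item [B → β . c γ] (dot before a terminal).

Augment with X' → X and build the canonical LR(0) collection (I0 = CLOSURE({[X' → . X]}), then GOTO on every symbol after a dot until no new states appear). It has 15 states:
  I0: { [C → . - L], [C → . ; ,], [L → . -], [L → . C C], [L → . L ,], [L → . b], [X → . ; b], [X → . L ,], [X' → . X] }  — shift
  I1: { [C → - . L], [C → . - L], [C → . ; ,], [L → - .], [L → . -], [L → . C C], [L → . L ,], [L → . b] }  — shift, reduce
  I2: { [C → ; . ,], [X → ; . b] }  — shift
  I3: { [C → . - L], [C → . ; ,], [L → C . C] }  — shift
  I4: { [L → L . ,], [X → L . ,] }  — shift
  I5: { [X' → X .] }  — accept
  I6: { [L → b .] }  — reduce
  I7: { [L → L , .], [X → L , .] }  — 2 reduces
  I8: { [C → - . L], [C → . - L], [C → . ; ,], [L → . -], [L → . C C], [L → . L ,], [L → . b] }  — shift
  I9: { [C → ; . ,] }  — shift
  I10: { [L → C C .] }  — reduce
  I11: { [C → ; , .] }  — reduce
  I12: { [C → - L .], [L → L . ,] }  — shift, reduce
  I13: { [L → L , .] }  — reduce
  I14: { [X → ; b .] }  — reduce

I1 contains reduce item [L → - .] and shift items [C → . - L], [C → . ; ,], [L → . -], [L → . b] — shift-reduce conflict.
I12 contains reduce item [C → - L .] and shift item [L → L . ,] — shift-reduce conflict.

Answer: Yes — I1: [L → - .] vs [C → . - L]; I12: [C → - L .] vs [L → L . ,]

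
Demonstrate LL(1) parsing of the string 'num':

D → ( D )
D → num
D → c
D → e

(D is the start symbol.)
LL(1) parsing maintains a stack (initially the start symbol over $) and the input. At each step: if the stack top is a terminal, match it against the current input token; if it is a non-terminal N, replace it with the RHS of M[N, lookahead] (the unique production whose predict set contains the lookahead).

Stack is shown with the top on the left.

Stack  Input  Action
--------------------
D $    num $  output D → num
num $  num $  match 'num'
$      $      accept

The string is accepted.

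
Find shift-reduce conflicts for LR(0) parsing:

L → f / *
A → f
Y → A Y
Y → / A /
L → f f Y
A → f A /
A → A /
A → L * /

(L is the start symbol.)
Yes — I9: [A → f .] vs [A → . f]; I11: [A → f .] vs [A → . f]; I14: [A → A / .] vs [A → . f]; I22: [A → A / .] vs [A → . f]

A shift-reduce conflict occurs when an LR(0) state has both:
  - a complete (reduce) item [A → α .] (dot at the end), and
  - a shift item [B → β . c γ] (dot before a terminal).

Augment with L' → L and build the canonical LR(0) collection (I0 = CLOSURE({[L' → . L]}), then GOTO on every symbol after a dot until no new states appear). It has 23 states:
  I0: { [L → . f / *], [L → . f f Y], [L' → . L] }  — shift
  I1: { [L' → L .] }  — accept
  I2: { [L → f . / *], [L → f . f Y] }  — shift
  I3: { [L → f / . *] }  — shift
  I4: { [A → . A /], [A → . L * /], [A → . f A /], [A → . f], [L → . f / *], [L → . f f Y], [L → f f . Y], [Y → . / A /], [Y → . A Y] }  — shift
  I5: { [A → . A /], [A → . L * /], [A → . f A /], [A → . f], [L → . f / *], [L → . f f Y], [Y → / . A /] }  — shift
  I6: { [A → . A /], [A → . L * /], [A → . f A /], [A → . f], [A → A . /], [L → . f / *], [L → . f f Y], [Y → . / A /], [Y → . A Y], [Y → A . Y] }  — shift
  I7: { [A → L . * /] }  — shift
  I8: { [L → f f Y .] }  — reduce
  I9: { [A → . A /], [A → . L * /], [A → . f A /], [A → . f], [A → f . A /], [A → f .], [L → . f / *], [L → . f f Y], [L → f . / *], [L → f . f Y] }  — shift, reduce
  I10: { [A → A . /], [A → f A . /] }  — shift
  I11: { [A → . A /], [A → . L * /], [A → . f A /], [A → . f], [A → f . A /], [A → f .], [L → . f / *], [L → . f f Y], [L → f . / *], [L → f . f Y], [L → f f . Y], [Y → . / A /], [Y → . A Y] }  — shift, reduce
  I12: { [A → . A /], [A → . L * /], [A → . f A /], [A → . f], [L → . f / *], [L → . f f Y], [L → f / . *], [Y → / . A /] }  — shift
  I13: { [A → . A /], [A → . L * /], [A → . f A /], [A → . f], [A → A . /], [A → f A . /], [L → . f / *], [L → . f f Y], [Y → . / A /], [Y → . A Y], [Y → A . Y] }  — shift
  I14: { [A → . A /], [A → . L * /], [A → . f A /], [A → . f], [A → A / .], [A → f A / .], [L → . f / *], [L → . f f Y], [Y → / . A /] }  — shift, 2 reduces
  I15: { [Y → A Y .] }  — reduce
  I16: { [A → A . /], [Y → / A . /] }  — shift
  I17: { [A → A / .], [Y → / A / .] }  — 2 reduces
  I18: { [L → f / * .] }  — reduce
  I19: { [A → A / .], [A → f A / .] }  — 2 reduces
  I20: { [A → L * . /] }  — shift
  I21: { [A → L * / .] }  — reduce
  I22: { [A → . A /], [A → . L * /], [A → . f A /], [A → . f], [A → A / .], [L → . f / *], [L → . f f Y], [Y → / . A /] }  — shift, reduce

I9 contains reduce item [A → f .] and shift items [A → . f], [A → . f A /], [L → . f / *], [L → f . / *], [L → . f f Y], [L → f . f Y] — shift-reduce conflict.
I11 contains reduce item [A → f .] and shift items [A → . f], [A → . f A /], [L → . f / *], [L → f . / *], [L → . f f Y], [L → f . f Y], [Y → . / A /] — shift-reduce conflict.
I14 contains reduce items [A → A / .], [A → f A / .] and shift items [A → . f], [A → . f A /], [L → . f / *], [L → . f f Y] — shift-reduce conflict.
I22 contains reduce item [A → A / .] and shift items [A → . f], [A → . f A /], [L → . f / *], [L → . f f Y] — shift-reduce conflict.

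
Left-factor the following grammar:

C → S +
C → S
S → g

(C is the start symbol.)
C → S C'
C' → +
C' → ε
S → g

Left-factoring transforms A → αβ₁ | αβ₂ into A → αA' and A' → β₁ | β₂
(α is the longest common prefix among the alternatives). Repeat until
no nonterminal has two alternatives with a common prefix.

Round 1: C has alternatives sharing prefix 'S'. Introduce C': C → S C'
  Add: C' → +
  Add: C' → ε

No remaining common prefixes — done.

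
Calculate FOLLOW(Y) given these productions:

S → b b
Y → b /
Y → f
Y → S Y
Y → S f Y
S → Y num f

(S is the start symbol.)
To compute FOLLOW(Y), find every occurrence of Y on a right-hand side N → α Y β: add FIRST(β) \ {ε}, and if β is empty or nullable also add FOLLOW(N). Iterate to a fixed point.

In Y → S Y: Y is at the end; this adds FOLLOW(Y) to itself — nothing new
In Y → S f Y: Y is at the end; this adds FOLLOW(Y) to itself — nothing new
In S → Y num f: Y is followed by num f, add FIRST(num f) \ {ε} = { 'num' }

Taking the union: FOLLOW(Y) = { 'num' }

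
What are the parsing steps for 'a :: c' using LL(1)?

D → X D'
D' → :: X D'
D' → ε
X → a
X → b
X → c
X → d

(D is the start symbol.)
Stack is shown with the top on the left.

Stack      Input     Action
---------------------------
D $        a :: c $  output D → X D'
X D' $     a :: c $  output X → a
a D' $     a :: c $  match 'a'
D' $       :: c $    output D' → :: X D'
:: X D' $  :: c $    match '::'
X D' $     c $       output X → c
c D' $     c $       match 'c'
D' $       $         output D' → ε
$          $         accept

The string is accepted.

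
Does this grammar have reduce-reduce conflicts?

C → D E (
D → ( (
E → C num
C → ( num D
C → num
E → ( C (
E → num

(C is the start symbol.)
Yes — I8: [C → num .] vs [E → num .]

A reduce-reduce conflict occurs when an LR(0) state has two complete items [A → α .] and [B → β .] — both call for a reduction, and with no lookahead the parser cannot choose between them.

Augment with C' → C and build the canonical LR(0) collection (I0 = CLOSURE({[C' → . C]}), then GOTO on every symbol after a dot until no new states appear). It has 19 states:
  I0: { [C → . ( num D], [C → . D E (], [C → . num], [C' → . C], [D → . ( (] }  — shift
  I1: { [C → ( . num D], [D → ( . (] }  — shift
  I2: { [C' → C .] }  — accept
  I3: { [C → . ( num D], [C → . D E (], [C → . num], [C → D . E (], [D → . ( (], [E → . ( C (], [E → . C num], [E → . num] }  — shift
  I4: { [C → num .] }  — reduce
  I5: { [C → ( . num D], [C → . ( num D], [C → . D E (], [C → . num], [D → ( . (], [D → . ( (], [E → ( . C (] }  — shift
  I6: { [E → C . num] }  — shift
  I7: { [C → D E . (] }  — shift
  I8: { [C → num .], [E → num .] }  — 2 reduces
  I9: { [C → D E ( .] }  — reduce
  I10: { [E → C num .] }  — reduce
  I11: { [C → ( . num D], [D → ( ( .], [D → ( . (] }  — shift, reduce
  I12: { [E → ( C . (] }  — shift
  I13: { [C → ( num . D], [C → num .], [D → . ( (] }  — shift, reduce
  I14: { [D → ( . (] }  — shift
  I15: { [C → ( num D .] }  — reduce
  I16: { [D → ( ( .] }  — reduce
  I17: { [E → ( C ( .] }  — reduce
  I18: { [C → ( num . D], [D → . ( (] }  — shift

I8 contains complete items [C → num .], [E → num .] — reduce-reduce conflict.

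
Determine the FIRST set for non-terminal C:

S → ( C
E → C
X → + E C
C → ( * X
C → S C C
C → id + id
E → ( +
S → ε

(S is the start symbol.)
FIRST sets of the other non-terminals involved (by the same procedure, iterated to a fixed point):
  FIRST(S) = { '(', ε }

From C → ( * X:
  - '(' is a terminal: add '(' and stop
From C → S C C:
  - S is a non-terminal: add FIRST(S) \ {ε} = { '(' }
    S is nullable, so continue to the next symbol
  - C is the symbol being defined: contributes nothing new
    C is not nullable, so stop
From C → id + id:
  - id is a terminal: add 'id' and stop

Collecting: FIRST(C) = { '(', 'id' }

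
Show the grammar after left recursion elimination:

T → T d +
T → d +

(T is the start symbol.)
T is directly left-recursive. The standard transformation for
  A → A α₁ | ... | A α_m | β₁ | ... | β_n
is
  A  → β₁ A' | ... | β_n A'
  A' → α₁ A' | ... | α_m A' | ε

T → d + becomes T → d + T'
T → T d + becomes T' → d + T'
Add T' → ε

Resulting grammar:
T → d + T'
T' → d + T'
T' → ε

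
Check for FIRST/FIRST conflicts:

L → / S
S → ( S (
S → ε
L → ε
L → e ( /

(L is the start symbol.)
No FIRST/FIRST conflicts.

A FIRST/FIRST conflict occurs when two productions N → α and N → β for the same non-terminal have FIRST(α) ∩ FIRST(β) ≠ ∅ (with ε ∈ FIRST of a nullable right-hand side, so two nullable alternatives also conflict).

Productions for L:
  L → / S: FIRST = { '/' }
  L → ε: FIRST = { ε }
  L → e ( /: FIRST = { 'e' }
Productions for S:
  S → ( S (: FIRST = { '(' }
  S → ε: FIRST = { ε }

All alternatives of each non-terminal have pairwise disjoint FIRST sets.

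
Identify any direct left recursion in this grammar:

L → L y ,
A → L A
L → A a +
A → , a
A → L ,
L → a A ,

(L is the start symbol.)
Yes, L is left-recursive

Direct left recursion occurs when N → N α for some non-terminal N (the right-hand side begins with the left-hand side itself).

L → L y ,: LEFT RECURSIVE (starts with L)
A → L A: starts with L
L → A a +: starts with A
A → , a: starts with ','
A → L ,: starts with L
L → a A ,: starts with a

The grammar has direct left recursion on: L.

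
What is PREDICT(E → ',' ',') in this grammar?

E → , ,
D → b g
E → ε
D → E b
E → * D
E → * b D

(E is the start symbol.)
PREDICT(E → ',' ',') = (FIRST(RHS) \ {ε}) ∪ (FOLLOW(E) if ε ∈ FIRST(RHS), i.e. RHS ⇒* ε)
FIRST(',' ',') = { ',' }
ε ∉ FIRST(',' ','), so FOLLOW(E) is not added.
PREDICT(E → ',' ',') = { ',' }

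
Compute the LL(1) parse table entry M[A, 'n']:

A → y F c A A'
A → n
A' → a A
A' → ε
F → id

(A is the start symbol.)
A → n

To find M[A, 'n'], we find productions for A where 'n' is in the predict set (PREDICT(N → α) = (FIRST(α) \ {ε}) ∪ (FOLLOW(N) if α ⇒* ε)).

A → y F c A A': PREDICT = { 'y' }
A → n: PREDICT = { 'n' }
  'n' is in predict set, so this production goes in M[A, 'n']

M[A, 'n'] = A → n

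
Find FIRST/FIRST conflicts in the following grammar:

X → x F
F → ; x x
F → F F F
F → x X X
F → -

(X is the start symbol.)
Yes. F → ';' x x / F → F F F on { ';' }; F → F F F / F → x X X on { 'x' }; F → F F F / F → '-' on { '-' }

FIRST sets of the non-terminals at (or reachable through a nullable prefix from) the front of some alternative:
  FIRST(F) = { '-', ';', 'x' }

Productions for F:
  F → ; x x: FIRST = { ';' }
  F → F F F: FIRST = { '-', ';', 'x' }
  F → x X X: FIRST = { 'x' }
  F → -: FIRST = { '-' }
X has only one production, so no FIRST/FIRST conflict is possible there.

Conflict for F: F → ; x x and F → F F F
  Overlap: { ';' }
Conflict for F: F → F F F and F → x X X
  Overlap: { 'x' }
Conflict for F: F → F F F and F → -
  Overlap: { '-' }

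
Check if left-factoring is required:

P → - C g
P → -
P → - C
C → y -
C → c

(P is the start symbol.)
Left-factoring is needed when two productions for the same non-terminal
share a common prefix on the right-hand side.

Productions for P:
  P → - C g
  P → -
  P → - C
Productions for C:
  C → y -
  C → c

Found common prefix '-' in productions for P

Answer: Yes, P has productions with common prefix '-'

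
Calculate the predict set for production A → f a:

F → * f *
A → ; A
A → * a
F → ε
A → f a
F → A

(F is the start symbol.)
{ 'f' }

PREDICT(A → f a) = (FIRST(RHS) \ {ε}) ∪ (FOLLOW(A) if ε ∈ FIRST(RHS), i.e. RHS ⇒* ε)
FIRST(f a) = { 'f' }
ε ∉ FIRST(f a), so FOLLOW(A) is not added.
PREDICT(A → f a) = { 'f' }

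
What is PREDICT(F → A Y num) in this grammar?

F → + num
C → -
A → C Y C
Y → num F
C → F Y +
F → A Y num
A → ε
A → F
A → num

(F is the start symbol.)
{ '+', '-', 'num' }

PREDICT(F → A Y num) = (FIRST(RHS) \ {ε}) ∪ (FOLLOW(F) if ε ∈ FIRST(RHS), i.e. RHS ⇒* ε)
FIRST(A) = { '+', '-', 'num', ε }
FIRST(Y) = { 'num' }
FIRST(A Y num) = { '+', '-', 'num' }
ε ∉ FIRST(A Y num), so FOLLOW(F) is not added.
PREDICT(F → A Y num) = { '+', '-', 'num' }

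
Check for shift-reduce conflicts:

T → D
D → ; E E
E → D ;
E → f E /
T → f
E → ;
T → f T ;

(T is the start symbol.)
Yes — I4: [T → f .] vs [D → . ; E E]; I7: [E → ; .] vs [D → . ; E E]

Augment with T' → T and build the canonical LR(0) collection (I0 = CLOSURE({[T' → . T]}), then GOTO on every symbol after a dot until no new states appear). It has 15 states:
  I0: { [D → . ; E E], [T → . D], [T → . f T ;], [T → . f], [T' → . T] }  — shift
  I1: { [D → . ; E E], [D → ; . E E], [E → . ;], [E → . D ;], [E → . f E /] }  — shift
  I2: { [T → D .] }  — reduce
  I3: { [T' → T .] }  — accept
  I4: { [D → . ; E E], [T → . D], [T → . f T ;], [T → . f], [T → f . T ;], [T → f .] }  — shift, reduce
  I5: { [T → f T . ;] }  — shift
  I6: { [T → f T ; .] }  — reduce
  I7: { [D → . ; E E], [D → ; . E E], [E → . ;], [E → . D ;], [E → . f E /], [E → ; .] }  — shift, reduce
  I8: { [E → D . ;] }  — shift
  I9: { [D → . ; E E], [D → ; E . E], [E → . ;], [E → . D ;], [E → . f E /] }  — shift
  I10: { [D → . ; E E], [E → . ;], [E → . D ;], [E → . f E /], [E → f . E /] }  — shift
  I11: { [E → f E . /] }  — shift
  I12: { [E → f E / .] }  — reduce
  I13: { [D → ; E E .] }  — reduce
  I14: { [E → D ; .] }  — reduce

I4 contains reduce item [T → f .] and shift items [D → . ; E E], [T → . f], [T → . f T ;] — shift-reduce conflict.
I7 contains reduce item [E → ; .] and shift items [D → . ; E E], [E → . ;], [E → . f E /] — shift-reduce conflict.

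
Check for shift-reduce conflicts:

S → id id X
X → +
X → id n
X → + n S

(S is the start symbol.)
Yes — I4: [X → + .] vs [X → + . n S]

A shift-reduce conflict occurs when an LR(0) state has both:
  - a complete (reduce) item [A → α .] (dot at the end), and
  - a shift item [B → β . c γ] (dot before a terminal).

Augment with S' → S and build the canonical LR(0) collection (I0 = CLOSURE({[S' → . S]}), then GOTO on every symbol after a dot until no new states appear). It has 10 states:
  I0: { [S → . id id X], [S' → . S] }  — shift
  I1: { [S' → S .] }  — accept
  I2: { [S → id . id X] }  — shift
  I3: { [S → id id . X], [X → . + n S], [X → . +], [X → . id n] }  — shift
  I4: { [X → + . n S], [X → + .] }  — shift, reduce
  I5: { [S → id id X .] }  — reduce
  I6: { [X → id . n] }  — shift
  I7: { [X → id n .] }  — reduce
  I8: { [S → . id id X], [X → + n . S] }  — shift
  I9: { [X → + n S .] }  — reduce

I4 contains reduce item [X → + .] and shift item [X → + . n S] — shift-reduce conflict.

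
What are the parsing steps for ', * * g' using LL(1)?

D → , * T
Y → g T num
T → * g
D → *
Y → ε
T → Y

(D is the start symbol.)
Stack is shown with the top on the left.

Stack    Input      Action
--------------------------
D $      , * * g $  output D → , * T
, * T $  , * * g $  match ','
* T $    * * g $    match '*'
T $      * g $      output T → * g
* g $    * g $      match '*'
g $      g $        match 'g'
$        $          accept

The string is accepted.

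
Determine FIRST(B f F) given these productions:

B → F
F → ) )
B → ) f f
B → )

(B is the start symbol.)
{ ')' }

FIRST sets of the non-terminals involved (from the grammar, by fixed-point iteration):
  FIRST(B) = { ')' }

To compute FIRST(B f F), process the symbols left to right:
Symbol B is a non-terminal. Add FIRST(B) \ {ε} = { ')' }
B is not nullable (ε ∉ FIRST(B)), so stop here.
FIRST(B f F) = { ')' }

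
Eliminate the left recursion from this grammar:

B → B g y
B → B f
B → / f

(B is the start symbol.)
B → / f B'
B' → g y B'
B' → f B'
B' → ε

B is directly left-recursive. The standard transformation for
  A → A α₁ | ... | A α_m | β₁ | ... | β_n
is
  A  → β₁ A' | ... | β_n A'
  A' → α₁ A' | ... | α_m A' | ε

B → / f becomes B → / f B'
B → B g y becomes B' → g y B'
B → B f becomes B' → f B'
Add B' → ε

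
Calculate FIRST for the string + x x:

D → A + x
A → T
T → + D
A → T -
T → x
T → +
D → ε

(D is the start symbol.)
{ '+' }

To compute FIRST(+ x x), process the symbols left to right:
Symbol + is a terminal. Add '+' and stop.
FIRST(+ x x) = { '+' }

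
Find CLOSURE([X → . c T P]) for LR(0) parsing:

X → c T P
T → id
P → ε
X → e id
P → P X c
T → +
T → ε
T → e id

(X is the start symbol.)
{ [X → . c T P] }

To compute CLOSURE, for each item [A → α.Bβ] where B is a non-terminal, add [B → .γ] for all productions B → γ; repeat for the newly added items until nothing changes.

Start with: [X → . c T P]
The dot precedes the terminal c, so nothing is added.

CLOSURE = { [X → . c T P] }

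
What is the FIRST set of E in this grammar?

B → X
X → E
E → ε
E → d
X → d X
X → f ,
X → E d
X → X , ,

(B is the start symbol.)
{ 'd', ε }

To compute FIRST(E), examine every production with E on the left-hand side, reading each right-hand side left to right until a non-nullable symbol is reached.

From E → ε:
  - ε-production, so ε ∈ FIRST(E)
From E → d:
  - d is a terminal: add 'd' and stop

Collecting: FIRST(E) = { 'd', ε }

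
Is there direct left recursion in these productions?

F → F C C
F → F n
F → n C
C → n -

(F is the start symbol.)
Yes, F is left-recursive

Direct left recursion occurs when N → N α for some non-terminal N (the right-hand side begins with the left-hand side itself).

F → F C C: LEFT RECURSIVE (starts with F)
F → F n: LEFT RECURSIVE (starts with F)
F → n C: starts with n
C → n -: starts with n

The grammar has direct left recursion on: F.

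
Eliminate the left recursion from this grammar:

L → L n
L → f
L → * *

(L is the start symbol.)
L is directly left-recursive. The standard transformation for
  A → A α₁ | ... | A α_m | β₁ | ... | β_n
is
  A  → β₁ A' | ... | β_n A'
  A' → α₁ A' | ... | α_m A' | ε

L → f becomes L → f L'
L → * * becomes L → * * L'
L → L n becomes L' → n L'
Add L' → ε

Resulting grammar:
L → f L'
L → * * L'
L' → n L'
L' → ε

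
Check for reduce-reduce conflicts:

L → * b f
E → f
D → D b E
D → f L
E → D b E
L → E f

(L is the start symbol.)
A reduce-reduce conflict occurs when an LR(0) state has two complete items [A → α .] and [B → β .] — both call for a reduction, and with no lookahead the parser cannot choose between them.

Augment with L' → L and build the canonical LR(0) collection (I0 = CLOSURE({[L' → . L]}), then GOTO on every symbol after a dot until no new states appear). It has 12 states:
  I0: { [D → . D b E], [D → . f L], [E → . D b E], [E → . f], [L → . * b f], [L → . E f], [L' → . L] }  — shift
  I1: { [L → * . b f] }  — shift
  I2: { [D → D . b E], [E → D . b E] }  — shift
  I3: { [L → E . f] }  — shift
  I4: { [L' → L .] }  — accept
  I5: { [D → . D b E], [D → . f L], [D → f . L], [E → . D b E], [E → . f], [E → f .], [L → . * b f], [L → . E f] }  — shift, reduce
  I6: { [D → f L .] }  — reduce
  I7: { [L → E f .] }  — reduce
  I8: { [D → . D b E], [D → . f L], [D → D b . E], [E → . D b E], [E → . f], [E → D b . E] }  — shift
  I9: { [D → D b E .], [E → D b E .] }  — 2 reduces
  I10: { [L → * b . f] }  — shift
  I11: { [L → * b f .] }  — reduce

I9 contains complete items [D → D b E .], [E → D b E .] — reduce-reduce conflict.

Answer: Yes — I9: [D → D b E .] vs [E → D b E .]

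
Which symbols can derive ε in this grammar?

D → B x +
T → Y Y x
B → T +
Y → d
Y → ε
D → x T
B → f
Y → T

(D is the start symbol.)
ε-productions: Y → ε
So Y is immediately nullable.
No further non-terminal can be added: every production for the remaining non-terminals contains a terminal or a non-nullable non-terminal.
Nullable = { 'Y' }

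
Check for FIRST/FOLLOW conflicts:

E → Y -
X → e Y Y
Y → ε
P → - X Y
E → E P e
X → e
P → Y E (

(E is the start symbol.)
Nullable non-terminals: Y.
Y has a nullable alternative but only one production, so nothing to check.

E, P, X have no nullable alternative, so no FIRST/FOLLOW check is needed there.

No FIRST/FOLLOW conflicts found.

Answer: No FIRST/FOLLOW conflicts.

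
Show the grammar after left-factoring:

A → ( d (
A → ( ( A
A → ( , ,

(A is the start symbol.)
A → ( A'
A' → d (
A' → ( A
A' → , ,

Left-factoring transforms A → αβ₁ | αβ₂ into A → αA' and A' → β₁ | β₂
(α is the longest common prefix among the alternatives). Repeat until
no nonterminal has two alternatives with a common prefix.

Round 1: A has alternatives sharing prefix '('. Introduce A': A → ( A'
  Add: A' → d (
  Add: A' → ( A
  Add: A' → , ,

No remaining common prefixes — done.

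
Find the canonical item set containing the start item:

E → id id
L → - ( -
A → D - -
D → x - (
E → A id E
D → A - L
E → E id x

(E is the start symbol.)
First, augment the grammar with E' → E
I₀ = CLOSURE({ [E' → . E] }):
  [E' → . E] has the dot before E: add [E → . id id], [E → . A id E], [E → . E id x]
  [E → . A id E] has the dot before A: add [A → . D - -]
  [A → . D - -] has the dot before D: add [D → . x - (], [D → . A - L]
No further items can be added.

I₀ = { [A → . D - -], [D → . A - L], [D → . x - (], [E → . A id E], [E → . E id x], [E → . id id], [E' → . E] }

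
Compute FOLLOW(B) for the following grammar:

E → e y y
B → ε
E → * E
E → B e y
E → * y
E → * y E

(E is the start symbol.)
{ 'e' }

To compute FOLLOW(B), find every occurrence of B on a right-hand side N → α B β: add FIRST(β) \ {ε}, and if β is empty or nullable also add FOLLOW(N). Iterate to a fixed point.

In E → B e y: B is followed by e y, add FIRST(e y) \ {ε} = { 'e' }

Taking the union: FOLLOW(B) = { 'e' }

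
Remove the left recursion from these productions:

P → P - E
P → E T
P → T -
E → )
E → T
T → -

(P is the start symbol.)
P is directly left-recursive. The standard transformation for
  A → A α₁ | ... | A α_m | β₁ | ... | β_n
is
  A  → β₁ A' | ... | β_n A'
  A' → α₁ A' | ... | α_m A' | ε

P → E T becomes P → E T P'
P → T - becomes P → T - P'
P → P - E becomes P' → - E P'
Add P' → ε

Productions for other non-terminals are unchanged:
  E → )
  E → T
  T → -

Resulting grammar:
P → E T P'
P → T - P'
P' → - E P'
P' → ε
E → )
E → T
T → -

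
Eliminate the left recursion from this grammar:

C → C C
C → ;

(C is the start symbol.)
C is directly left-recursive. The standard transformation for
  A → A α₁ | ... | A α_m | β₁ | ... | β_n
is
  A  → β₁ A' | ... | β_n A'
  A' → α₁ A' | ... | α_m A' | ε

C → ; becomes C → ; C'
C → C C becomes C' → C C'
Add C' → ε

Resulting grammar:
C → ; C'
C' → C C'
C' → ε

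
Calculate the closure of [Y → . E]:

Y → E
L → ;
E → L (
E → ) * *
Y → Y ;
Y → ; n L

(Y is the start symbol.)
Start with: [Y → . E]
  [Y → . E] has the dot before E: add [E → . L (], [E → . ) * *]
  [E → . L (] has the dot before L: add [L → . ;]
No further items can be added.

CLOSURE = { [E → . ) * *], [E → . L (], [L → . ;], [Y → . E] }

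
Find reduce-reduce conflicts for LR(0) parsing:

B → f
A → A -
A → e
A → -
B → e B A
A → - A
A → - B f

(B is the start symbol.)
No reduce-reduce conflicts

A reduce-reduce conflict occurs when an LR(0) state has two complete items [A → α .] and [B → β .] — both call for a reduction, and with no lookahead the parser cannot choose between them.

Augment with B' → B and build the canonical LR(0) collection (I0 = CLOSURE({[B' → . B]}), then GOTO on every symbol after a dot until no new states appear). It has 13 states:
  I0: { [B → . e B A], [B → . f], [B' → . B] }  — shift
  I1: { [B' → B .] }  — accept
  I2: { [B → . e B A], [B → . f], [B → e . B A] }  — shift
  I3: { [B → f .] }  — reduce
  I4: { [A → . - A], [A → . - B f], [A → . -], [A → . A -], [A → . e], [B → e B . A] }  — shift
  I5: { [A → - . A], [A → - . B f], [A → - .], [A → . - A], [A → . - B f], [A → . -], [A → . A -], [A → . e], [B → . e B A], [B → . f] }  — shift, reduce
  I6: { [A → A . -], [B → e B A .] }  — shift, reduce
  I7: { [A → e .] }  — reduce
  I8: { [A → A - .] }  — reduce
  I9: { [A → - A .], [A → A . -] }  — shift, reduce
  I10: { [A → - B . f] }  — shift
  I11: { [A → e .], [B → . e B A], [B → . f], [B → e . B A] }  — shift, reduce
  I12: { [A → - B f .] }  — reduce

No state contains more than one complete item.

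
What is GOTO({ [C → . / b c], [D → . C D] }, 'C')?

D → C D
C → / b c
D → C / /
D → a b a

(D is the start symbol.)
{ [C → . / b c], [D → . C / /], [D → . C D], [D → . a b a], [D → C . D] }

GOTO(I, 'C') = CLOSURE({ [A → αX.β] : [A → α.Xβ] ∈ I, X = 'C' })

Items with dot before 'C', with the dot advanced:
  [D → . C D] → [D → C . D]
Closure of the advanced items:
  [D → C . D] has the dot before D: add [D → . C D], [D → . C / /], [D → . a b a]
  [D → . C D] has the dot before C: add [C → . / b c]

GOTO = { [C → . / b c], [D → . C / /], [D → . C D], [D → . a b a], [D → C . D] }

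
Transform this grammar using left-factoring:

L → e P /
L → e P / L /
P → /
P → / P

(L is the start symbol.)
Left-factoring transforms A → αβ₁ | αβ₂ into A → αA' and A' → β₁ | β₂
(α is the longest common prefix among the alternatives). Repeat until
no nonterminal has two alternatives with a common prefix.

Round 1: L has alternatives sharing prefix 'e P /'. Introduce L': L → e P / L'
  Add: L' → ε
  Add: L' → L /

Round 2: P has alternatives sharing prefix '/'. Introduce P': P → / P'
  Add: P' → ε
  Add: P' → P

No remaining common prefixes — done.

Resulting grammar:
L → e P / L'
L' → ε
L' → L /
P → / P'
P' → ε
P' → P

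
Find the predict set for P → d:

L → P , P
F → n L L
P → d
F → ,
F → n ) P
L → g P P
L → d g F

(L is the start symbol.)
{ 'd' }

PREDICT(P → d) = (FIRST(RHS) \ {ε}) ∪ (FOLLOW(P) if ε ∈ FIRST(RHS), i.e. RHS ⇒* ε)
FIRST(d) = { 'd' }
ε ∉ FIRST(d), so FOLLOW(P) is not added.
PREDICT(P → d) = { 'd' }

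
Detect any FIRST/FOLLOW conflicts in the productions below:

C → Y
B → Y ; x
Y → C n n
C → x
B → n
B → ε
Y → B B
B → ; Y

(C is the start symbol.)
Yes. B → Y ';' x with FOLLOW(B) on { ';', 'n', 'x' }; B → n with FOLLOW(B) on { 'n' }; B → ';' Y with FOLLOW(B) on { ';' }; Y → C n n with FOLLOW(Y) on { ';', 'n', 'x' }

A FIRST/FOLLOW conflict occurs when a non-terminal N has a nullable alternative N → β (β ⇒* ε) and another alternative N → α with FIRST(α) ∩ FOLLOW(N) ≠ ∅: on such a lookahead the parser cannot decide between expanding α and letting N vanish via β.

Nullable non-terminals: B, C, Y.
FIRST sets used below: FIRST(Y) = { ';', 'n', 'x', ε }, FIRST(C) = { ';', 'n', 'x', ε }, FIRST(B) = { ';', 'n', 'x', ε }

B: nullable alternative(s) B → ε; FOLLOW(B) = { $, ';', 'n', 'x' }
  B → Y ; x: FIRST \ {ε} = { ';', 'n', 'x' } — overlaps FOLLOW(B) on { ';', 'n', 'x' }: CONFLICT
  B → n: FIRST \ {ε} = { 'n' } — overlaps FOLLOW(B) on { 'n' }: CONFLICT
  B → ε: FIRST \ {ε} = { } — this is the only nullable alternative, skip
  B → ; Y: FIRST \ {ε} = { ';' } — overlaps FOLLOW(B) on { ';' }: CONFLICT

C: nullable alternative(s) C → Y; FOLLOW(C) = { $, 'n' }
  C → Y: FIRST \ {ε} = { ';', 'n', 'x' } — this is the only nullable alternative, skip
  C → x: FIRST \ {ε} = { 'x' } — disjoint from FOLLOW(C)

Y: nullable alternative(s) Y → B B; FOLLOW(Y) = { $, ';', 'n', 'x' }
  Y → C n n: FIRST \ {ε} = { ';', 'n', 'x' } — overlaps FOLLOW(Y) on { ';', 'n', 'x' }: CONFLICT
  Y → B B: FIRST \ {ε} = { ';', 'n', 'x' } — this is the only nullable alternative, skip

So the grammar has 4 FIRST/FOLLOW conflicts (marked CONFLICT above).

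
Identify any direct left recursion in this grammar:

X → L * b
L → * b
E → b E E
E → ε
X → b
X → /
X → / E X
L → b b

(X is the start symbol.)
Direct left recursion occurs when N → N α for some non-terminal N (the right-hand side begins with the left-hand side itself).

X → L * b: starts with L
L → * b: starts with '*'
E → b E E: starts with b
E → ε: starts with ε
X → b: starts with b
X → /: starts with '/'
X → / E X: starts with '/'
L → b b: starts with b

No direct left recursion found.

Answer: No direct left recursion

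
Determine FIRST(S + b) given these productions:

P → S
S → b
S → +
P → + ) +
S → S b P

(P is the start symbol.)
FIRST sets of the non-terminals involved (from the grammar, by fixed-point iteration):
  FIRST(S) = { '+', 'b' }

To compute FIRST(S + b), process the symbols left to right:
Symbol S is a non-terminal. Add FIRST(S) \ {ε} = { '+', 'b' }
S is not nullable (ε ∉ FIRST(S)), so stop here.
FIRST(S + b) = { '+', 'b' }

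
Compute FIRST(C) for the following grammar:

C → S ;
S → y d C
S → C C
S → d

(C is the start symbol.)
{ 'd', 'y' }

FIRST sets of the other non-terminals involved (by the same procedure, iterated to a fixed point):
  FIRST(S) = { 'd', 'y' }

From C → S ;:
  - S is a non-terminal: add FIRST(S) \ {ε} = { 'd', 'y' }
    S is not nullable, so stop

Collecting: FIRST(C) = { 'd', 'y' }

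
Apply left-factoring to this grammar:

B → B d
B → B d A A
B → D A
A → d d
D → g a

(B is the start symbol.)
B → B d B'
B' → ε
B' → A A
B → D A
A → d d
D → g a

Left-factoring transforms A → αβ₁ | αβ₂ into A → αA' and A' → β₁ | β₂
(α is the longest common prefix among the alternatives). Repeat until
no nonterminal has two alternatives with a common prefix.

Round 1: B has alternatives sharing prefix 'B d'. Introduce B': B → B d B'
  Add: B' → ε
  Add: B' → A A

No remaining common prefixes — done.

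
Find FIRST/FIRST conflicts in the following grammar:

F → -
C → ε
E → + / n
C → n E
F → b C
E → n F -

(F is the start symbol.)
A FIRST/FIRST conflict occurs when two productions N → α and N → β for the same non-terminal have FIRST(α) ∩ FIRST(β) ≠ ∅ (with ε ∈ FIRST of a nullable right-hand side, so two nullable alternatives also conflict).

Productions for F:
  F → -: FIRST = { '-' }
  F → b C: FIRST = { 'b' }
Productions for C:
  C → ε: FIRST = { ε }
  C → n E: FIRST = { 'n' }
Productions for E:
  E → + / n: FIRST = { '+' }
  E → n F -: FIRST = { 'n' }

All alternatives of each non-terminal have pairwise disjoint FIRST sets.

Answer: No FIRST/FIRST conflicts.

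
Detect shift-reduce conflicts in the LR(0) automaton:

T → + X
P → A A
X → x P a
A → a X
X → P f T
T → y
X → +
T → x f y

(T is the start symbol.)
No shift-reduce conflicts

Augment with T' → T and build the canonical LR(0) collection (I0 = CLOSURE({[T' → . T]}), then GOTO on every symbol after a dot until no new states appear). It has 19 states:
  I0: { [T → . + X], [T → . x f y], [T → . y], [T' → . T] }  — shift
  I1: { [A → . a X], [P → . A A], [T → + . X], [X → . +], [X → . P f T], [X → . x P a] }  — shift
  I2: { [T' → T .] }  — accept
  I3: { [T → x . f y] }  — shift
  I4: { [T → y .] }  — reduce
  I5: { [T → x f . y] }  — shift
  I6: { [T → x f y .] }  — reduce
  I7: { [X → + .] }  — reduce
  I8: { [A → . a X], [P → A . A] }  — shift
  I9: { [X → P . f T] }  — shift
  I10: { [T → + X .] }  — reduce
  I11: { [A → . a X], [A → a . X], [P → . A A], [X → . +], [X → . P f T], [X → . x P a] }  — shift
  I12: { [A → . a X], [P → . A A], [X → x . P a] }  — shift
  I13: { [X → x P . a] }  — shift
  I14: { [X → x P a .] }  — reduce
  I15: { [A → a X .] }  — reduce
  I16: { [T → . + X], [T → . x f y], [T → . y], [X → P f . T] }  — shift
  I17: { [X → P f T .] }  — reduce
  I18: { [P → A A .] }  — reduce

No state contains both a complete item and a shift item.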